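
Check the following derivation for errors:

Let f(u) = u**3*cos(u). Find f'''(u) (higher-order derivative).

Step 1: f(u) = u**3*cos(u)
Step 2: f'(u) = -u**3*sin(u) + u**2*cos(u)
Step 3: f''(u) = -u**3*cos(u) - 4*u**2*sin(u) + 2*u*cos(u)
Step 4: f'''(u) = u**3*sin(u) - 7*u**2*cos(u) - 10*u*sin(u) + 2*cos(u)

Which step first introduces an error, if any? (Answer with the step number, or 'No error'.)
Step 2

Step 2 is incorrect due to a wrong coefficient.
The step shows: -u**3*sin(u) + u**2*cos(u)
The correct value should be: -u**3*sin(u) + 3*u**2*cos(u)

Explanation: The coefficient 3 was incorrectly written as 1: the term 3*u**2*cos(u) was incorrectly written as u**2*cos(u)
The later steps are derived from this incorrect expression, so the error originates in Step 2.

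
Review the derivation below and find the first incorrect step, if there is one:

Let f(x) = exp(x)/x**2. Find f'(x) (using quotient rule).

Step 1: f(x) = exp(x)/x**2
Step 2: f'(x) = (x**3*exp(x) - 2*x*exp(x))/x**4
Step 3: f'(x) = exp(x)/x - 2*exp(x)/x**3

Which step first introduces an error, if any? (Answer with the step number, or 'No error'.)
Step 2

Step 2 is incorrect due to a wrong exponent.
The step shows: (x**3*exp(x) - 2*x*exp(x))/x**4
The correct value should be: (x**2*exp(x) - 2*x*exp(x))/x**4

Explanation: The exponent 2 on x was incorrectly written as 3: the term (x**2*exp(x) - 2*x*exp(x))/x**4 was incorrectly written as (x**3*exp(x) - 2*x*exp(x))/x**4
The later steps are derived from this incorrect expression, so the error originates in Step 2.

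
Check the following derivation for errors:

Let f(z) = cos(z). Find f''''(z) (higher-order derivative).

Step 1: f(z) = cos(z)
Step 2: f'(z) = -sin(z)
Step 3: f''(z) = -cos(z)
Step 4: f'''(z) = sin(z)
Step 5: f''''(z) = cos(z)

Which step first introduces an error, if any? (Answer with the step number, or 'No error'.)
No error

All steps in this derivation are correct.
The final answer f''''(z) = cos(z) is valid.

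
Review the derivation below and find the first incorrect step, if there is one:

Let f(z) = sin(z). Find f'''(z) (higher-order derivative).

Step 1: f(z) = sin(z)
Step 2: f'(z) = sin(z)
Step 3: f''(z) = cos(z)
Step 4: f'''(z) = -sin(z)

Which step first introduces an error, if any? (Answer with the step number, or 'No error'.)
Step 2

Step 2 is incorrect due to a wrong trig function.
The step shows: sin(z)
The correct value should be: cos(z)

Explanation: cos(z) was incorrectly written as sin(z): the term cos(z) was incorrectly written as sin(z)
The later steps are derived from this incorrect expression, so the error originates in Step 2.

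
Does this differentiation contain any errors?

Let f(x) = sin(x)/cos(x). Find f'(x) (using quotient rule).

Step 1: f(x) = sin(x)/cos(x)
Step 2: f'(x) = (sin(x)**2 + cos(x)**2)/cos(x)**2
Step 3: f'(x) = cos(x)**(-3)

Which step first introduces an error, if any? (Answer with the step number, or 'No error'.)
Step 3

Step 3 is incorrect due to a wrong exponent.
The step shows: cos(x)**(-3)
The correct value should be: cos(x)**(-2)

Explanation: The exponent -2 on cos(x) was incorrectly written as -3: the term cos(x)**(-2) was incorrectly written as cos(x)**(-3)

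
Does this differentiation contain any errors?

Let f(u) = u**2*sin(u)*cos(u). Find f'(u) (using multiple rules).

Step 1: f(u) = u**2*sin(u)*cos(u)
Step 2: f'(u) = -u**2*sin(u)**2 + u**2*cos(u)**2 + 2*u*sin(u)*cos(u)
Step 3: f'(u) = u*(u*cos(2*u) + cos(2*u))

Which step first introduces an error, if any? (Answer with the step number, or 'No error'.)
Step 3

Step 3 is incorrect due to a wrong trig function.
The step shows: u*(u*cos(2*u) + cos(2*u))
The correct value should be: u*(u*cos(2*u) + sin(2*u))

Explanation: sin(2*u) was incorrectly written as cos(2*u): the term u*(u*cos(2*u) + sin(2*u)) was incorrectly written as u*(u*cos(2*u) + cos(2*u))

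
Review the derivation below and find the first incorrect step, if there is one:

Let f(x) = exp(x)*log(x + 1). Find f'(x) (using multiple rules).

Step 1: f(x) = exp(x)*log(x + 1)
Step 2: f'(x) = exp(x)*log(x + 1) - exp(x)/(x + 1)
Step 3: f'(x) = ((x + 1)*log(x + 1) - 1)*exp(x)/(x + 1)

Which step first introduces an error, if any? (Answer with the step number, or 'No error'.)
Step 2

Step 2 is incorrect due to a sign flip.
The step shows: exp(x)*log(x + 1) - exp(x)/(x + 1)
The correct value should be: exp(x)*log(x + 1) + exp(x)/(x + 1)

Explanation: The sign of one term was flipped: the term exp(x)/(x + 1) was incorrectly written as -exp(x)/(x + 1)
The later steps are derived from this incorrect expression, so the error originates in Step 2.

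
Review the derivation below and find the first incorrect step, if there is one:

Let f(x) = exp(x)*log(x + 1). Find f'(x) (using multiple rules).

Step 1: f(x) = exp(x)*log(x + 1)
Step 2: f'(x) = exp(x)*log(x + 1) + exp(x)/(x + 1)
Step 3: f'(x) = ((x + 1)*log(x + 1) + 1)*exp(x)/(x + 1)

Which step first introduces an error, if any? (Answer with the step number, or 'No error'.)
No error

All steps in this derivation are correct.
The final answer f'(x) = ((x + 1)*log(x + 1) + 1)*exp(x)/(x + 1) is valid.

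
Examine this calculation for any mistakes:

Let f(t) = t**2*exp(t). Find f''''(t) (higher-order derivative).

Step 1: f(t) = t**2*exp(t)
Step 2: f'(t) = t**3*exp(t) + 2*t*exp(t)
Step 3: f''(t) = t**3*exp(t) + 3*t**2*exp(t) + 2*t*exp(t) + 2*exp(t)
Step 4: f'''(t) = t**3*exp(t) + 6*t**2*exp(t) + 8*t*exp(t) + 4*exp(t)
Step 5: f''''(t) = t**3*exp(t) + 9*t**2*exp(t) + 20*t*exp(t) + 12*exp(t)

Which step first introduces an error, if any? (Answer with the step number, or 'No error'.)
Step 2

Step 2 is incorrect due to a wrong exponent.
The step shows: t**3*exp(t) + 2*t*exp(t)
The correct value should be: t**2*exp(t) + 2*t*exp(t)

Explanation: The exponent 2 on t was incorrectly written as 3: the term t**2*exp(t) was incorrectly written as t**3*exp(t)
The later steps are derived from this incorrect expression, so the error originates in Step 2.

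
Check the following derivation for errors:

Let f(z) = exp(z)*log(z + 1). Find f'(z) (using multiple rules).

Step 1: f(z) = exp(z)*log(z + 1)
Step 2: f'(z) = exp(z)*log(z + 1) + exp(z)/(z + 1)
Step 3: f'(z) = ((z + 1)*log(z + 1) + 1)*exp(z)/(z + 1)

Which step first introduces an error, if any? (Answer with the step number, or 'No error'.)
No error

All steps in this derivation are correct.
The final answer f'(z) = ((z + 1)*log(z + 1) + 1)*exp(z)/(z + 1) is valid.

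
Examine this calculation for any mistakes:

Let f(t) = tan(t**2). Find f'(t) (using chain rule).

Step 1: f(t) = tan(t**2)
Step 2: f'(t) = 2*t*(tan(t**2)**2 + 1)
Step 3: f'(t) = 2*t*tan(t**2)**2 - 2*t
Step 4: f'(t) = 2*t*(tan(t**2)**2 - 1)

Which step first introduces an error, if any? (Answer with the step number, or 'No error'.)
Step 3

Step 3 is incorrect due to a sign flip.
The step shows: 2*t*tan(t**2)**2 - 2*t
The correct value should be: 2*t*tan(t**2)**2 + 2*t

Explanation: The sign of one term was flipped: the term 2*t was incorrectly written as -2*t
The later steps are derived from this incorrect expression, so the error originates in Step 3.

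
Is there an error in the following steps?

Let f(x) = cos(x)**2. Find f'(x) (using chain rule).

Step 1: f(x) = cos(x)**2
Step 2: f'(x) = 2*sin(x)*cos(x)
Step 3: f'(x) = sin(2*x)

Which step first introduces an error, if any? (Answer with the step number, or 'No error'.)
Step 2

Step 2 is incorrect due to a sign flip.
The step shows: 2*sin(x)*cos(x)
The correct value should be: -2*sin(x)*cos(x)

Explanation: The sign of the whole expression was flipped: the term -2*sin(x)*cos(x) was incorrectly written as 2*sin(x)*cos(x)
The later steps are derived from this incorrect expression, so the error originates in Step 2.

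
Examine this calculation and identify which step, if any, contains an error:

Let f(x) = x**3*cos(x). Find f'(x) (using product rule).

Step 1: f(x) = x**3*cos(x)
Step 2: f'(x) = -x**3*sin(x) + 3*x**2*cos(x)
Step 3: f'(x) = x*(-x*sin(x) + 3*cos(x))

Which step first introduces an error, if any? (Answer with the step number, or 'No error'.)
Step 3

Step 3 is incorrect due to a wrong exponent.
The step shows: x*(-x*sin(x) + 3*cos(x))
The correct value should be: x**2*(-x*sin(x) + 3*cos(x))

Explanation: The exponent 2 on x was incorrectly written as 1: the term x**2*(-x*sin(x) + 3*cos(x)) was incorrectly written as x*(-x*sin(x) + 3*cos(x))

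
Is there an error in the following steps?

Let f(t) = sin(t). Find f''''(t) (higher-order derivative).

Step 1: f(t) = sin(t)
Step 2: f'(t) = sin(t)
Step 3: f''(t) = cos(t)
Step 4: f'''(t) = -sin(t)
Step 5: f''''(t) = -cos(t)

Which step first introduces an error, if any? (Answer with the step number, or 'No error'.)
Step 2

Step 2 is incorrect due to a wrong trig function.
The step shows: sin(t)
The correct value should be: cos(t)

Explanation: cos(t) was incorrectly written as sin(t): the term cos(t) was incorrectly written as sin(t)
The later steps are derived from this incorrect expression, so the error originates in Step 2.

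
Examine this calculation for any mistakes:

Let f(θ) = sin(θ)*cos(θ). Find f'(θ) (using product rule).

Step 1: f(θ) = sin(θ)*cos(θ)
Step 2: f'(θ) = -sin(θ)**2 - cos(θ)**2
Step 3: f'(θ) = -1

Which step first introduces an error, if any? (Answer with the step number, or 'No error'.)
Step 2

Step 2 is incorrect due to a sign flip.
The step shows: -sin(θ)**2 - cos(θ)**2
The correct value should be: -sin(θ)**2 + cos(θ)**2

Explanation: The sign of one term was flipped: the term cos(θ)**2 was incorrectly written as -cos(θ)**2
The later steps are derived from this incorrect expression, so the error originates in Step 2.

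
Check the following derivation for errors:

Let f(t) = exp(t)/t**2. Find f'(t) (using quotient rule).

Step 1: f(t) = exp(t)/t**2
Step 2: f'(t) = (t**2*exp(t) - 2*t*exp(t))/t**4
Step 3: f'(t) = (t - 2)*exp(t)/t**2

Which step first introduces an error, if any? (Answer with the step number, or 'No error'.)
Step 3

Step 3 is incorrect due to a wrong exponent.
The step shows: (t - 2)*exp(t)/t**2
The correct value should be: (t - 2)*exp(t)/t**3

Explanation: The exponent -3 on t was incorrectly written as -2: the term (t - 2)*exp(t)/t**3 was incorrectly written as (t - 2)*exp(t)/t**2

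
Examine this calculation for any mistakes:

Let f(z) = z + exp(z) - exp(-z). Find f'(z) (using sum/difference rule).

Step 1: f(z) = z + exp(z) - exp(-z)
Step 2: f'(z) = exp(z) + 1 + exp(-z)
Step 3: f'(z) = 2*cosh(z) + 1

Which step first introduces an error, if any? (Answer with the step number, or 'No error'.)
No error

All steps in this derivation are correct.
The final answer f'(z) = 2*cosh(z) + 1 is valid.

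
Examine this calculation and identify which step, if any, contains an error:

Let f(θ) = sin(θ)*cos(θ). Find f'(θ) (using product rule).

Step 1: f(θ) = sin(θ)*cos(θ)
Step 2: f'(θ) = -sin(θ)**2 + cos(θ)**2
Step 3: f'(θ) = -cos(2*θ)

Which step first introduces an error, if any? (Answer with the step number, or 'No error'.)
Step 3

Step 3 is incorrect due to a sign flip.
The step shows: -cos(2*θ)
The correct value should be: cos(2*θ)

Explanation: The sign of the whole expression was flipped: the term cos(2*θ) was incorrectly written as -cos(2*θ)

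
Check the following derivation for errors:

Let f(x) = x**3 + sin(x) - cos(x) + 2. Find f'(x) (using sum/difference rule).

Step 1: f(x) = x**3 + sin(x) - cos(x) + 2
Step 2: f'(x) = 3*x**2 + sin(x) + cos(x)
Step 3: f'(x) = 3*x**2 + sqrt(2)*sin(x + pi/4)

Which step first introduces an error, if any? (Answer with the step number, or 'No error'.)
No error

All steps in this derivation are correct.
The final answer f'(x) = 3*x**2 + sqrt(2)*sin(x + pi/4) is valid.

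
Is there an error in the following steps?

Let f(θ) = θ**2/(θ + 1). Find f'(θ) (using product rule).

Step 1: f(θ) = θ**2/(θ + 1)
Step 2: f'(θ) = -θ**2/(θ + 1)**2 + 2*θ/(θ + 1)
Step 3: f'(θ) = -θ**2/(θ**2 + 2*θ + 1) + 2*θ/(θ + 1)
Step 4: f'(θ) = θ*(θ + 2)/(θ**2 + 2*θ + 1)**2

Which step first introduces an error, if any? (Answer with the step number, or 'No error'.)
Step 4

Step 4 is incorrect due to a wrong exponent.
The step shows: θ*(θ + 2)/(θ**2 + 2*θ + 1)**2
The correct value should be: θ*(θ + 2)/(θ**2 + 2*θ + 1)

Explanation: The exponent -1 on θ**2 + 2*θ + 1 was incorrectly written as -2: the term θ*(θ + 2)/(θ**2 + 2*θ + 1) was incorrectly written as θ*(θ + 2)/(θ**2 + 2*θ + 1)**2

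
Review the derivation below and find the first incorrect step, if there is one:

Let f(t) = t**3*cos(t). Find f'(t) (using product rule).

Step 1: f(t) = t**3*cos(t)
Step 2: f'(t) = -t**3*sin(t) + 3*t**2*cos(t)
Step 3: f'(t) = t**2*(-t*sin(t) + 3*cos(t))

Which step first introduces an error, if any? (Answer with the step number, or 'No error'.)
No error

All steps in this derivation are correct.
The final answer f'(t) = t**2*(-t*sin(t) + 3*cos(t)) is valid.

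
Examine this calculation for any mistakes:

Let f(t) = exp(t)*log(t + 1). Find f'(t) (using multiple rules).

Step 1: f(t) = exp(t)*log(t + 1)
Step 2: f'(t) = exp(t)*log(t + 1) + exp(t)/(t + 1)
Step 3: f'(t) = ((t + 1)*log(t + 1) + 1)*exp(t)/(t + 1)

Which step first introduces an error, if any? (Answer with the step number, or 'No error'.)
No error

All steps in this derivation are correct.
The final answer f'(t) = ((t + 1)*log(t + 1) + 1)*exp(t)/(t + 1) is valid.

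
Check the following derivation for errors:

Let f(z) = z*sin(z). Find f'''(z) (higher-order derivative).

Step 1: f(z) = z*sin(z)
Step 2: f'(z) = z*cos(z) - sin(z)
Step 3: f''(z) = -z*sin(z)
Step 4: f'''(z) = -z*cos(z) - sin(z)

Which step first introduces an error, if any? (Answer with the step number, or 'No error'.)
Step 2

Step 2 is incorrect due to a sign flip.
The step shows: z*cos(z) - sin(z)
The correct value should be: z*cos(z) + sin(z)

Explanation: The sign of one term was flipped: the term sin(z) was incorrectly written as -sin(z)
The later steps are derived from this incorrect expression, so the error originates in Step 2.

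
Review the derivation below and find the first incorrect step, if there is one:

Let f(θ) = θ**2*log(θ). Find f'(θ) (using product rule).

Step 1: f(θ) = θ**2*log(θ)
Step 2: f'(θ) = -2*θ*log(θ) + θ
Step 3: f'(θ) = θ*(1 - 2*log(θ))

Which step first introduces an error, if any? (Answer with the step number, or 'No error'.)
Step 2

Step 2 is incorrect due to a sign flip.
The step shows: -2*θ*log(θ) + θ
The correct value should be: 2*θ*log(θ) + θ

Explanation: The sign of one term was flipped: the term 2*θ*log(θ) was incorrectly written as -2*θ*log(θ)
The later steps are derived from this incorrect expression, so the error originates in Step 2.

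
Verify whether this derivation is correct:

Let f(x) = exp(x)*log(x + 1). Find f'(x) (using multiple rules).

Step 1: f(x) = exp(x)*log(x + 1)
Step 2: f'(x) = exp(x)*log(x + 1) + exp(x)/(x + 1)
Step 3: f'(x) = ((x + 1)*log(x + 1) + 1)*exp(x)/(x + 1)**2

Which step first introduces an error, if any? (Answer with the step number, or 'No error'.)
Step 3

Step 3 is incorrect due to a wrong exponent.
The step shows: ((x + 1)*log(x + 1) + 1)*exp(x)/(x + 1)**2
The correct value should be: ((x + 1)*log(x + 1) + 1)*exp(x)/(x + 1)

Explanation: The exponent -1 on x + 1 was incorrectly written as -2: the term ((x + 1)*log(x + 1) + 1)*exp(x)/(x + 1) was incorrectly written as ((x + 1)*log(x + 1) + 1)*exp(x)/(x + 1)**2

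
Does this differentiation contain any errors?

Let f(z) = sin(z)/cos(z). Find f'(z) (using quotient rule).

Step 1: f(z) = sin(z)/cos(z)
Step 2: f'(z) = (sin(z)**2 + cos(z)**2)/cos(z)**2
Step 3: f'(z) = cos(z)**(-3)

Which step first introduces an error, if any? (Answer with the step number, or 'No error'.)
Step 3

Step 3 is incorrect due to a wrong exponent.
The step shows: cos(z)**(-3)
The correct value should be: cos(z)**(-2)

Explanation: The exponent -2 on cos(z) was incorrectly written as -3: the term cos(z)**(-2) was incorrectly written as cos(z)**(-3)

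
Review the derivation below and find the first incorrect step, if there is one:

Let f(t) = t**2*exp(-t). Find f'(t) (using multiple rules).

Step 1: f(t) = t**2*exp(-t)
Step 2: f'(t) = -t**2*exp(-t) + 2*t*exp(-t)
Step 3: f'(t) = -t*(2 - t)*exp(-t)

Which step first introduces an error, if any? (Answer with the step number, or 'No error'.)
Step 3

Step 3 is incorrect due to a sign flip.
The step shows: -t*(2 - t)*exp(-t)
The correct value should be: t*(2 - t)*exp(-t)

Explanation: The sign of the whole expression was flipped: the term t*(2 - t)*exp(-t) was incorrectly written as -t*(2 - t)*exp(-t)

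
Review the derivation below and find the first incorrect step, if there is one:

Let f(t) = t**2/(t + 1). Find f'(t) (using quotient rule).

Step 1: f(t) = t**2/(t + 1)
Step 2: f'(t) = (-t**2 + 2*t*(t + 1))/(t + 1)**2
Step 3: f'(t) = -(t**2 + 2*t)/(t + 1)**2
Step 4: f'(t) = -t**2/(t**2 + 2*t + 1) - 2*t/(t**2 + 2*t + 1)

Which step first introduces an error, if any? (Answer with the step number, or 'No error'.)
Step 3

Step 3 is incorrect due to a sign flip.
The step shows: -(t**2 + 2*t)/(t + 1)**2
The correct value should be: (t**2 + 2*t)/(t + 1)**2

Explanation: The sign of the whole expression was flipped: the term (t**2 + 2*t)/(t + 1)**2 was incorrectly written as -(t**2 + 2*t)/(t + 1)**2
The later steps are derived from this incorrect expression, so the error originates in Step 3.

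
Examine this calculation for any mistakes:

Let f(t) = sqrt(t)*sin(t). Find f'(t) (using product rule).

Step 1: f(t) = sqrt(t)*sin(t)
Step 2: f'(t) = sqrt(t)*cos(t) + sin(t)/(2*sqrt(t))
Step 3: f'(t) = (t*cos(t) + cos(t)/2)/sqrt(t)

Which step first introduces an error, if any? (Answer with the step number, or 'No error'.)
Step 3

Step 3 is incorrect due to a wrong trig function.
The step shows: (t*cos(t) + cos(t)/2)/sqrt(t)
The correct value should be: (t*cos(t) + sin(t)/2)/sqrt(t)

Explanation: sin(t) was incorrectly written as cos(t): the term (t*cos(t) + sin(t)/2)/sqrt(t) was incorrectly written as (t*cos(t) + cos(t)/2)/sqrt(t)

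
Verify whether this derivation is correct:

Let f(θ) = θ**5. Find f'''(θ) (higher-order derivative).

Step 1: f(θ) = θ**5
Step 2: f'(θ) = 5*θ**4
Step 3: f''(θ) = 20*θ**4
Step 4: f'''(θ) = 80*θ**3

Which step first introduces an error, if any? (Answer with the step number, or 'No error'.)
Step 3

Step 3 is incorrect due to a wrong exponent.
The step shows: 20*θ**4
The correct value should be: 20*θ**3

Explanation: The exponent 3 on θ was incorrectly written as 4: the term 20*θ**3 was incorrectly written as 20*θ**4
The later steps are derived from this incorrect expression, so the error originates in Step 3.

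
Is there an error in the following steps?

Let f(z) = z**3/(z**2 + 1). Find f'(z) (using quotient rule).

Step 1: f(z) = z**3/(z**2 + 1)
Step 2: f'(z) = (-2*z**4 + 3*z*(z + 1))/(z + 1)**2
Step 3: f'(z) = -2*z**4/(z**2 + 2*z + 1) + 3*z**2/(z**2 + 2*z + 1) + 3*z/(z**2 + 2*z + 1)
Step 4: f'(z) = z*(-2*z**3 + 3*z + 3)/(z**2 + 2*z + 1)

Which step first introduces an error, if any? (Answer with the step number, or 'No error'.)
Step 2

Step 2 is incorrect due to a wrong exponent.
The step shows: (-2*z**4 + 3*z*(z + 1))/(z + 1)**2
The correct value should be: (-2*z**4 + 3*z**2*(z**2 + 1))/(z**2 + 1)**2

Explanation: The exponent 2 on z was incorrectly written as 1: the term (-2*z**4 + 3*z**2*(z**2 + 1))/(z**2 + 1)**2 was incorrectly written as (-2*z**4 + 3*z*(z + 1))/(z + 1)**2
The later steps are derived from this incorrect expression, so the error originates in Step 2.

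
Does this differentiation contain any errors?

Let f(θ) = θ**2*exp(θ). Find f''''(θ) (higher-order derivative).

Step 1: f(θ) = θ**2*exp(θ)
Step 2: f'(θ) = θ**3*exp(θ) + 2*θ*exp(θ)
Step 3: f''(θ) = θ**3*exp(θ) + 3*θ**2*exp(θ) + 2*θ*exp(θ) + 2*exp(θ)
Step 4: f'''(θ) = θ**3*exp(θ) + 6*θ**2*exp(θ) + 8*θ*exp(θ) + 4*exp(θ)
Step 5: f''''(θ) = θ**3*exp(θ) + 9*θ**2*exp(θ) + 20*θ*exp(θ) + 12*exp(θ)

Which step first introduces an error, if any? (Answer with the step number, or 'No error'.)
Step 2

Step 2 is incorrect due to a wrong exponent.
The step shows: θ**3*exp(θ) + 2*θ*exp(θ)
The correct value should be: θ**2*exp(θ) + 2*θ*exp(θ)

Explanation: The exponent 2 on θ was incorrectly written as 3: the term θ**2*exp(θ) was incorrectly written as θ**3*exp(θ)
The later steps are derived from this incorrect expression, so the error originates in Step 2.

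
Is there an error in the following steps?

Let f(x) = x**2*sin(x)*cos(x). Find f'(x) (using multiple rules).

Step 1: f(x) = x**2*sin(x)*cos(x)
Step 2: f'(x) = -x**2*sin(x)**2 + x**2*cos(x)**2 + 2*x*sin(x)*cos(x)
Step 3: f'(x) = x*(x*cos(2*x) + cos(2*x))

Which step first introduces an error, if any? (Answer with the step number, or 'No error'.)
Step 3

Step 3 is incorrect due to a wrong trig function.
The step shows: x*(x*cos(2*x) + cos(2*x))
The correct value should be: x*(x*cos(2*x) + sin(2*x))

Explanation: sin(2*x) was incorrectly written as cos(2*x): the term x*(x*cos(2*x) + sin(2*x)) was incorrectly written as x*(x*cos(2*x) + cos(2*x))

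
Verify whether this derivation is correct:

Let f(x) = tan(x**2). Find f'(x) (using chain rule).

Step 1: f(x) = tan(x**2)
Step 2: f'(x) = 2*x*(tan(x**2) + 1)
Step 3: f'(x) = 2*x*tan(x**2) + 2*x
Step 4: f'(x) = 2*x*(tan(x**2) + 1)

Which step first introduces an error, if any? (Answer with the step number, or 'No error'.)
Step 2

Step 2 is incorrect due to a wrong exponent.
The step shows: 2*x*(tan(x**2) + 1)
The correct value should be: 2*x*(tan(x**2)**2 + 1)

Explanation: The exponent 2 on tan(x**2) was incorrectly written as 1: the term 2*x*(tan(x**2)**2 + 1) was incorrectly written as 2*x*(tan(x**2) + 1)
The later steps are derived from this incorrect expression, so the error originates in Step 2.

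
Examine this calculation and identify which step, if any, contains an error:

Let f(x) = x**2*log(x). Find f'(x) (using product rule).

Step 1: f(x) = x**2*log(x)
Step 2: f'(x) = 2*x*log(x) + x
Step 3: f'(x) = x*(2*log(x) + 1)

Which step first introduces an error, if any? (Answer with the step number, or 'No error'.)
No error

All steps in this derivation are correct.
The final answer f'(x) = x*(2*log(x) + 1) is valid.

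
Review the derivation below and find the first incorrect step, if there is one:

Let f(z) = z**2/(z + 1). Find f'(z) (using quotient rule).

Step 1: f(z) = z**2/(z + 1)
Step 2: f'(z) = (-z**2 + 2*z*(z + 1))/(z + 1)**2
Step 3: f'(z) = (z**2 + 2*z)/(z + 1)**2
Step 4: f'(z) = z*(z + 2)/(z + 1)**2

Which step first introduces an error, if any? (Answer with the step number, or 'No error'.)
No error

All steps in this derivation are correct.
The final answer f'(z) = z*(z + 2)/(z + 1)**2 is valid.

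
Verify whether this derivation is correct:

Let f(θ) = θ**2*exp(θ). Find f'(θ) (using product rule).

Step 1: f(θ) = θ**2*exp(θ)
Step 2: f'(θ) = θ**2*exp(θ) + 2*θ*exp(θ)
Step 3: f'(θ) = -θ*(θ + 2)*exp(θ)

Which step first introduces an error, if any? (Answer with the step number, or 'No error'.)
Step 3

Step 3 is incorrect due to a sign flip.
The step shows: -θ*(θ + 2)*exp(θ)
The correct value should be: θ*(θ + 2)*exp(θ)

Explanation: The sign of the whole expression was flipped: the term θ*(θ + 2)*exp(θ) was incorrectly written as -θ*(θ + 2)*exp(θ)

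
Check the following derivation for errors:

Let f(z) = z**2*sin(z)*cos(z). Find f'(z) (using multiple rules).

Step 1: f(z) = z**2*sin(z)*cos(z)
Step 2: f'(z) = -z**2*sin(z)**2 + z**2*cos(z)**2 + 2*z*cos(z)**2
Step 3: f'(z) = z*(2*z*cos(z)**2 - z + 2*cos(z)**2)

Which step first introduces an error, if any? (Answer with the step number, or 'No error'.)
Step 2

Step 2 is incorrect due to a wrong trig function.
The step shows: -z**2*sin(z)**2 + z**2*cos(z)**2 + 2*z*cos(z)**2
The correct value should be: -z**2*sin(z)**2 + z**2*cos(z)**2 + 2*z*sin(z)*cos(z)

Explanation: sin(z) was incorrectly written as cos(z): the term 2*z*sin(z)*cos(z) was incorrectly written as 2*z*cos(z)**2
The later steps are derived from this incorrect expression, so the error originates in Step 2.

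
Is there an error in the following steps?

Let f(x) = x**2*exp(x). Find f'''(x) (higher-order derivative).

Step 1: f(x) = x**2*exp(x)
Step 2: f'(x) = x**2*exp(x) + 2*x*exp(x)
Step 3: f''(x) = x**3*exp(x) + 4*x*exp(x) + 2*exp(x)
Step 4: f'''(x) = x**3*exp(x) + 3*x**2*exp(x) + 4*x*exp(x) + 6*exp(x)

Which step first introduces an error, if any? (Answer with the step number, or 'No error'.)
Step 3

Step 3 is incorrect due to a wrong exponent.
The step shows: x**3*exp(x) + 4*x*exp(x) + 2*exp(x)
The correct value should be: x**2*exp(x) + 4*x*exp(x) + 2*exp(x)

Explanation: The exponent 2 on x was incorrectly written as 3: the term x**2*exp(x) was incorrectly written as x**3*exp(x)
The later steps are derived from this incorrect expression, so the error originates in Step 3.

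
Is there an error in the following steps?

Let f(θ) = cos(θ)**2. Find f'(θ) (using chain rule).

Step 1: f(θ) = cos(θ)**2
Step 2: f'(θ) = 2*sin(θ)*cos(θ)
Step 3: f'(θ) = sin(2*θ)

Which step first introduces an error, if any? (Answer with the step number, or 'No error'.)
Step 2

Step 2 is incorrect due to a sign flip.
The step shows: 2*sin(θ)*cos(θ)
The correct value should be: -2*sin(θ)*cos(θ)

Explanation: The sign of the whole expression was flipped: the term -2*sin(θ)*cos(θ) was incorrectly written as 2*sin(θ)*cos(θ)
The later steps are derived from this incorrect expression, so the error originates in Step 2.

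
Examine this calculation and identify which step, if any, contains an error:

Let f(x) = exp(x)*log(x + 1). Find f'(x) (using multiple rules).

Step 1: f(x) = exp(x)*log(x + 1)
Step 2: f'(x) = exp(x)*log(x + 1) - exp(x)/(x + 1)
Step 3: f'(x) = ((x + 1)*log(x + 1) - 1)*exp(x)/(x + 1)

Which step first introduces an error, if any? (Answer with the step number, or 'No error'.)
Step 2

Step 2 is incorrect due to a sign flip.
The step shows: exp(x)*log(x + 1) - exp(x)/(x + 1)
The correct value should be: exp(x)*log(x + 1) + exp(x)/(x + 1)

Explanation: The sign of one term was flipped: the term exp(x)/(x + 1) was incorrectly written as -exp(x)/(x + 1)
The later steps are derived from this incorrect expression, so the error originates in Step 2.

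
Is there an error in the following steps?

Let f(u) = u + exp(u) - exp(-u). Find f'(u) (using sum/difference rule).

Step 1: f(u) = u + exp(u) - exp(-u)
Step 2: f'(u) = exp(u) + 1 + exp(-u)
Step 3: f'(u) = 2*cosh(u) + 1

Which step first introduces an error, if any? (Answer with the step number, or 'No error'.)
No error

All steps in this derivation are correct.
The final answer f'(u) = 2*cosh(u) + 1 is valid.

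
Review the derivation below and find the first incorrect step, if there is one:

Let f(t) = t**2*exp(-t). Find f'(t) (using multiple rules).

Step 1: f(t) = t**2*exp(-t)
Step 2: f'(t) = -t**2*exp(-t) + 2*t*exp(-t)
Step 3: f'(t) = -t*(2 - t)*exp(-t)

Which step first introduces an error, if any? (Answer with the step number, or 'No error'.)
Step 3

Step 3 is incorrect due to a sign flip.
The step shows: -t*(2 - t)*exp(-t)
The correct value should be: t*(2 - t)*exp(-t)

Explanation: The sign of the whole expression was flipped: the term t*(2 - t)*exp(-t) was incorrectly written as -t*(2 - t)*exp(-t)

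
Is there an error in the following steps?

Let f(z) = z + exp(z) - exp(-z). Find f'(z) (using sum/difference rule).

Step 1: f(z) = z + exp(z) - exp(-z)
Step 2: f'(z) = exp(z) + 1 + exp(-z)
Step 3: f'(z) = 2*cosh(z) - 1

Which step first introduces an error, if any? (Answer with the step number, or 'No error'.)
Step 3

Step 3 is incorrect due to a sign flip.
The step shows: 2*cosh(z) - 1
The correct value should be: 2*cosh(z) + 1

Explanation: The sign of one term was flipped: the term 1 was incorrectly written as -1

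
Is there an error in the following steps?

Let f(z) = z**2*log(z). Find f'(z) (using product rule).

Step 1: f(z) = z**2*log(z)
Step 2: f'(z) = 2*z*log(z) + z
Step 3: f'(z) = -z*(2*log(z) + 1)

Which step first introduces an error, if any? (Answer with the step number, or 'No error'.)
Step 3

Step 3 is incorrect due to a sign flip.
The step shows: -z*(2*log(z) + 1)
The correct value should be: z*(2*log(z) + 1)

Explanation: The sign of the whole expression was flipped: the term z*(2*log(z) + 1) was incorrectly written as -z*(2*log(z) + 1)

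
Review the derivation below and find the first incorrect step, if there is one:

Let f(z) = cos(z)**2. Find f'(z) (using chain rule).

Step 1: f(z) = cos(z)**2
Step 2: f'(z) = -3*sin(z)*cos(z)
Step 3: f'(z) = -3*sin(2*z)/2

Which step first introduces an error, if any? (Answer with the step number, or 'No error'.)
Step 2

Step 2 is incorrect due to a wrong coefficient.
The step shows: -3*sin(z)*cos(z)
The correct value should be: -2*sin(z)*cos(z)

Explanation: The coefficient -2 was incorrectly written as -3: the term -2*sin(z)*cos(z) was incorrectly written as -3*sin(z)*cos(z)
The later steps are derived from this incorrect expression, so the error originates in Step 2.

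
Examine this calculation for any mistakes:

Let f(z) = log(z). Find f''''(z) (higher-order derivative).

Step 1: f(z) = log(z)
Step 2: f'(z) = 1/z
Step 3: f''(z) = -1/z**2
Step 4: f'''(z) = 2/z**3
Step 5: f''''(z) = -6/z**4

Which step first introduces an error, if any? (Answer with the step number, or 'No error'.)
No error

All steps in this derivation are correct.
The final answer f''''(z) = -6/z**4 is valid.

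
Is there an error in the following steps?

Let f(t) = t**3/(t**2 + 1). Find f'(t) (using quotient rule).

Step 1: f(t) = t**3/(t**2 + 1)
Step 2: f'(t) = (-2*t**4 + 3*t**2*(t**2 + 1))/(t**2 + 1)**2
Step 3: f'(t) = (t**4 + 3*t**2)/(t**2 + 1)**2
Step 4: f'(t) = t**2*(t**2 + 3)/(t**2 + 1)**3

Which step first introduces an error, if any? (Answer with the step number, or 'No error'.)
Step 4

Step 4 is incorrect due to a wrong exponent.
The step shows: t**2*(t**2 + 3)/(t**2 + 1)**3
The correct value should be: t**2*(t**2 + 3)/(t**2 + 1)**2

Explanation: The exponent -2 on t**2 + 1 was incorrectly written as -3: the term t**2*(t**2 + 3)/(t**2 + 1)**2 was incorrectly written as t**2*(t**2 + 3)/(t**2 + 1)**3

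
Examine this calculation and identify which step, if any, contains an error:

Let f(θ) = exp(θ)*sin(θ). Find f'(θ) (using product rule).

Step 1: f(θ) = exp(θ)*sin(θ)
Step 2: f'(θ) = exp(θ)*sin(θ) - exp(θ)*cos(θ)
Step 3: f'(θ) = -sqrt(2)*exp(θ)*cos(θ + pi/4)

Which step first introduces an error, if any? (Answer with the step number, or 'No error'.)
Step 2

Step 2 is incorrect due to a sign flip.
The step shows: exp(θ)*sin(θ) - exp(θ)*cos(θ)
The correct value should be: exp(θ)*sin(θ) + exp(θ)*cos(θ)

Explanation: The sign of one term was flipped: the term exp(θ)*cos(θ) was incorrectly written as -exp(θ)*cos(θ)
The later steps are derived from this incorrect expression, so the error originates in Step 2.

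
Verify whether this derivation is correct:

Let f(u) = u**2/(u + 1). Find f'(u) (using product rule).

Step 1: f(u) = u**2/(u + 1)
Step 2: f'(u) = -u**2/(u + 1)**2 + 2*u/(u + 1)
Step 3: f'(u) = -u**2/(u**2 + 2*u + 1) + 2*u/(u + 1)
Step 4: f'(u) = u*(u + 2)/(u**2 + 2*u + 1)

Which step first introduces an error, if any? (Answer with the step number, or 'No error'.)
No error

All steps in this derivation are correct.
The final answer f'(u) = u*(u + 2)/(u**2 + 2*u + 1) is valid.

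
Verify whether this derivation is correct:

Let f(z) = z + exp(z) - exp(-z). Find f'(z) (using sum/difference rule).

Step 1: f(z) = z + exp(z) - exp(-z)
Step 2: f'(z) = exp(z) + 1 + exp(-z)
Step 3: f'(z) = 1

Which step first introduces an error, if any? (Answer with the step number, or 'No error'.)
Step 3

Step 3 is incorrect due to a dropped term.
The step shows: 1
The correct value should be: 2*cosh(z) + 1

Explanation: A term was dropped: the term 2*cosh(z) was incorrectly omitted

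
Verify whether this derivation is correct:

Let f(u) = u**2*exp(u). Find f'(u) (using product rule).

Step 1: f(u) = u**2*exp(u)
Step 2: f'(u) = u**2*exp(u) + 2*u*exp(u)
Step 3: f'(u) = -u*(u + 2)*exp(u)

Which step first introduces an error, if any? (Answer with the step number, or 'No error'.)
Step 3

Step 3 is incorrect due to a sign flip.
The step shows: -u*(u + 2)*exp(u)
The correct value should be: u*(u + 2)*exp(u)

Explanation: The sign of the whole expression was flipped: the term u*(u + 2)*exp(u) was incorrectly written as -u*(u + 2)*exp(u)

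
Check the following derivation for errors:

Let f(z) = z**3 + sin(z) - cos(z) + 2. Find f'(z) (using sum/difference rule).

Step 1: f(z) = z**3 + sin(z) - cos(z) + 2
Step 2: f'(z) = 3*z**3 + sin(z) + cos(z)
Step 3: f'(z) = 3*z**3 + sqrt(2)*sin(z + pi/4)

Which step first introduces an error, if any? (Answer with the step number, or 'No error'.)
Step 2

Step 2 is incorrect due to a wrong exponent.
The step shows: 3*z**3 + sin(z) + cos(z)
The correct value should be: 3*z**2 + sin(z) + cos(z)

Explanation: The exponent 2 on z was incorrectly written as 3: the term 3*z**2 was incorrectly written as 3*z**3
The later steps are derived from this incorrect expression, so the error originates in Step 2.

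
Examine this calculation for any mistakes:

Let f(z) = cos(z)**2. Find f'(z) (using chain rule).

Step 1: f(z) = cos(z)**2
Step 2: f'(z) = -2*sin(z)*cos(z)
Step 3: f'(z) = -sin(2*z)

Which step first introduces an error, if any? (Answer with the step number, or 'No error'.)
No error

All steps in this derivation are correct.
The final answer f'(z) = -sin(2*z) is valid.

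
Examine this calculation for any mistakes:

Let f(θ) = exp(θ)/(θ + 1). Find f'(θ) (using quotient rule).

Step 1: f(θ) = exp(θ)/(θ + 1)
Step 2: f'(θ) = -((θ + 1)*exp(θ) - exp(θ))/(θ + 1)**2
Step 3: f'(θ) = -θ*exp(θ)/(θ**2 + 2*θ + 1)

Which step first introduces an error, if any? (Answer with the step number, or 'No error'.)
Step 2

Step 2 is incorrect due to a sign flip.
The step shows: -((θ + 1)*exp(θ) - exp(θ))/(θ + 1)**2
The correct value should be: ((θ + 1)*exp(θ) - exp(θ))/(θ + 1)**2

Explanation: The sign of the whole expression was flipped: the term ((θ + 1)*exp(θ) - exp(θ))/(θ + 1)**2 was incorrectly written as -((θ + 1)*exp(θ) - exp(θ))/(θ + 1)**2
The later steps are derived from this incorrect expression, so the error originates in Step 2.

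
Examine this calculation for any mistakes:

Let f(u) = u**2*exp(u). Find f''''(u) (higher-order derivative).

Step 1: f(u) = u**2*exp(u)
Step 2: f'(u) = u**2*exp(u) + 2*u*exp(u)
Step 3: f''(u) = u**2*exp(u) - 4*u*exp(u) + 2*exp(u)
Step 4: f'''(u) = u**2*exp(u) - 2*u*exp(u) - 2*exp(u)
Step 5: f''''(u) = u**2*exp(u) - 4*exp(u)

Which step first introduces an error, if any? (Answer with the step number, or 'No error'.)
Step 3

Step 3 is incorrect due to a sign flip.
The step shows: u**2*exp(u) - 4*u*exp(u) + 2*exp(u)
The correct value should be: u**2*exp(u) + 4*u*exp(u) + 2*exp(u)

Explanation: The sign of one term was flipped: the term 4*u*exp(u) was incorrectly written as -4*u*exp(u)
The later steps are derived from this incorrect expression, so the error originates in Step 3.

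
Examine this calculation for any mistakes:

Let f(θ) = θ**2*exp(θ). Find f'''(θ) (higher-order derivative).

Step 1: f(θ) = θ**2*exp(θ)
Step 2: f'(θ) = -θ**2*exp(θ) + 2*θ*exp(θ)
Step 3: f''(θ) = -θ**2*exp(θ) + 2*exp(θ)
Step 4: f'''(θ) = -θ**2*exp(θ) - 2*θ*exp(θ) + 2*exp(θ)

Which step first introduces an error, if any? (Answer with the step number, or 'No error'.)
Step 2

Step 2 is incorrect due to a sign flip.
The step shows: -θ**2*exp(θ) + 2*θ*exp(θ)
The correct value should be: θ**2*exp(θ) + 2*θ*exp(θ)

Explanation: The sign of one term was flipped: the term θ**2*exp(θ) was incorrectly written as -θ**2*exp(θ)
The later steps are derived from this incorrect expression, so the error originates in Step 2.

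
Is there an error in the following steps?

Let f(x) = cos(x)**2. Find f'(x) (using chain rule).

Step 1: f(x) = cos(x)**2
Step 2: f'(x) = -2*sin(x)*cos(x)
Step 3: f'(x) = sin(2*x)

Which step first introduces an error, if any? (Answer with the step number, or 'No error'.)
Step 3

Step 3 is incorrect due to a sign flip.
The step shows: sin(2*x)
The correct value should be: -sin(2*x)

Explanation: The sign of the whole expression was flipped: the term -sin(2*x) was incorrectly written as sin(2*x)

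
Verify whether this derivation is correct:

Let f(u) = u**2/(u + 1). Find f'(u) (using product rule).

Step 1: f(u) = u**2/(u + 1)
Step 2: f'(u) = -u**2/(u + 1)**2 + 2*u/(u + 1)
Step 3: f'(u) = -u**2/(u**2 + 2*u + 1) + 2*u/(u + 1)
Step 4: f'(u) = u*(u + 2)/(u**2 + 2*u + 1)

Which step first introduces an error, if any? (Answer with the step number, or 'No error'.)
No error

All steps in this derivation are correct.
The final answer f'(u) = u*(u + 2)/(u**2 + 2*u + 1) is valid.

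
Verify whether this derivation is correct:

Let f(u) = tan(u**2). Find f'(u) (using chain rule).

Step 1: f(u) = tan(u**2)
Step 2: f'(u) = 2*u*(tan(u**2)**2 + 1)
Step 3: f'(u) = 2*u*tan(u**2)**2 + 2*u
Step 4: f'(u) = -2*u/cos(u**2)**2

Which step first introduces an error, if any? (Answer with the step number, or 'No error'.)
Step 4

Step 4 is incorrect due to a sign flip.
The step shows: -2*u/cos(u**2)**2
The correct value should be: 2*u/cos(u**2)**2

Explanation: The sign of the whole expression was flipped: the term 2*u/cos(u**2)**2 was incorrectly written as -2*u/cos(u**2)**2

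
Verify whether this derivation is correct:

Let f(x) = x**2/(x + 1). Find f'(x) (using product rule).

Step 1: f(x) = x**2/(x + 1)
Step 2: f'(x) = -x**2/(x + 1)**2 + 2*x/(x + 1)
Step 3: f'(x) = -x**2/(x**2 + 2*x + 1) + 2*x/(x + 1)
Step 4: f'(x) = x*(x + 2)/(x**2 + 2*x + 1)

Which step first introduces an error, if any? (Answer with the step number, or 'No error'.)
No error

All steps in this derivation are correct.
The final answer f'(x) = x*(x + 2)/(x**2 + 2*x + 1) is valid.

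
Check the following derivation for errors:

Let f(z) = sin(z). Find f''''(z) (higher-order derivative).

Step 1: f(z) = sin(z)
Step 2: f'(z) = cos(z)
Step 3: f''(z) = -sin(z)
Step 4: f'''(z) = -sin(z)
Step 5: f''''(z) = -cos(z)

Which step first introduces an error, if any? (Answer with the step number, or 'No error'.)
Step 4

Step 4 is incorrect due to a wrong trig function.
The step shows: -sin(z)
The correct value should be: -cos(z)

Explanation: cos(z) was incorrectly written as sin(z): the term -cos(z) was incorrectly written as -sin(z)
The later steps are derived from this incorrect expression, so the error originates in Step 4.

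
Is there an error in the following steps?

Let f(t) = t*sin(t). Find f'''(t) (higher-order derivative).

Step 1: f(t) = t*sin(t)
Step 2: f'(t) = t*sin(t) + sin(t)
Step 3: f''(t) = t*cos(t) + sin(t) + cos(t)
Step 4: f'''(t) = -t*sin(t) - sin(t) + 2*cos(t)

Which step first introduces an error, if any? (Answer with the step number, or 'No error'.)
Step 2

Step 2 is incorrect due to a wrong trig function.
The step shows: t*sin(t) + sin(t)
The correct value should be: t*cos(t) + sin(t)

Explanation: cos(t) was incorrectly written as sin(t): the term t*cos(t) was incorrectly written as t*sin(t)
The later steps are derived from this incorrect expression, so the error originates in Step 2.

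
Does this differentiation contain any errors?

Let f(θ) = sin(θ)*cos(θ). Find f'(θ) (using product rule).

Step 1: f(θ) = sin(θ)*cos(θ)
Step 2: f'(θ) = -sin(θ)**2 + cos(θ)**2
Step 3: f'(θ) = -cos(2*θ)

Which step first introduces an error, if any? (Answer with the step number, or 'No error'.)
Step 3

Step 3 is incorrect due to a sign flip.
The step shows: -cos(2*θ)
The correct value should be: cos(2*θ)

Explanation: The sign of the whole expression was flipped: the term cos(2*θ) was incorrectly written as -cos(2*θ)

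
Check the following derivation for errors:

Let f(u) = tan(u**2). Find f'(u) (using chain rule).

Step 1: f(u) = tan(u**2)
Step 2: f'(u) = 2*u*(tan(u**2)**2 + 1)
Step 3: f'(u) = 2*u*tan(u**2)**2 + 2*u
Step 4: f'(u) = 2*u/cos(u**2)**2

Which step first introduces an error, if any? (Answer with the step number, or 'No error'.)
No error

All steps in this derivation are correct.
The final answer f'(u) = 2*u/cos(u**2)**2 is valid.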